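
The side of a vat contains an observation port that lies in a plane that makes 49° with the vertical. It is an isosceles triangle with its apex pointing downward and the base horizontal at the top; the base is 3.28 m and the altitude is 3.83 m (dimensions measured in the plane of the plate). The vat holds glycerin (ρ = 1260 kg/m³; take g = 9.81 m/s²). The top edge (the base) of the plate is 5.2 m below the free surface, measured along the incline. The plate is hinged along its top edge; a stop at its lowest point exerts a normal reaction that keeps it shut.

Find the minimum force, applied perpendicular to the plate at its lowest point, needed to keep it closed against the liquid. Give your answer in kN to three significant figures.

γ = ρg = 1260 × 9.81 / 1000 = 12.3606 kN/m³.
The plate makes 49° with the vertical, i.e. θ = 90° − 49° = 41° to the horizontal. Measuring y along the incline from the free-surface line, vertical depth h = y·sinθ with sinθ = 0.656059.
With the apex down, the centroid sits h/3 = 3.83/3 = 1.27667 m below the base (the top edge), so y_c = 5.2 + 1.27667 = 6.47667 m and h_c = 6.47667 × 0.656059 = 4.24908 m.
A = ½ × 3.28 × 3.83 = 6.2812 m².
Resultant F = γ·h_c·A = 12.3606 × 4.24908 × 6.2812 = 329.896 kN.
I_c = b·h³/36 = 3.28 × 3.83³/36 = 5.11879 m⁴.
Centre of pressure: y_p = y_c + I_c/(y_c·A) = 6.47667 + 5.11879/(6.47667 × 6.2812) = 6.47667 + 0.125827 = 6.6025 m along the plane.
The resultant acts 1.27667 + 0.125827 = 1.4025 m (along the plate) below the hinge at the top edge, so the moment about the hinge is M = F × 1.4025 = 329.896 × 1.4025 = 462.679 kN·m.
A normal force at the bottom, 3.83 m from the hinge, must supply this moment: P = 462.679/3.83 = 120.804 kN.

P ≈ 121 kN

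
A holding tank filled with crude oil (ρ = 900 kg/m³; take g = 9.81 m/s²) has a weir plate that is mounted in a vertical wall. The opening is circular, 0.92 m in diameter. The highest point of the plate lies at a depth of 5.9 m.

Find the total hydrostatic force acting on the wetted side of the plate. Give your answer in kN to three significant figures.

F ≈ 37.3 kN

γ = ρg = 900 × 9.81 / 1000 = 8.829 kN/m³.
The centroid is at the centre, 0.46 m below the top of the plate, so the centroid depth is h_c = 5.9 + 0.46 = 6.36 m.
A = π(0.46)² = 0.664761 m².
Resultant F = γ·h_c·A = 8.829 × 6.36 × 0.664761 = 37.328 kN.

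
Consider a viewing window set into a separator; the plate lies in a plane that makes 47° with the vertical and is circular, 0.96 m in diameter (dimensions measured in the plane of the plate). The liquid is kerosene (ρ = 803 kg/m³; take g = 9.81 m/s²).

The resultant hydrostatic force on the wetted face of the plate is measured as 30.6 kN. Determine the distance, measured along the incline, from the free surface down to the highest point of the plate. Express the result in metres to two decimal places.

y_top ≈ 7.39 m

γ = ρg = 803 × 9.81 / 1000 = 7.87743 kN/m³.
A = π(0.48)² = 0.723823 m².
From F = γ·h_c·A, the centroid depth is h_c = 30.6/(7.87743 × 0.723823) = 5.36667 m.
The plate makes 47° with the vertical, i.e. θ = 90° − 47° = 43° to the horizontal. Measuring y along the incline from the free-surface line, vertical depth h = y·sinθ with sinθ = 0.681998.
Along the incline, y_c = h_c/sinθ = 5.36667/0.681998 = 7.86904 m.
The centroid is at the centre, 0.48 m below the top of the plate, so the highest point sits at y_top = 7.86904 − 0.48 = 7.38904 m along the incline.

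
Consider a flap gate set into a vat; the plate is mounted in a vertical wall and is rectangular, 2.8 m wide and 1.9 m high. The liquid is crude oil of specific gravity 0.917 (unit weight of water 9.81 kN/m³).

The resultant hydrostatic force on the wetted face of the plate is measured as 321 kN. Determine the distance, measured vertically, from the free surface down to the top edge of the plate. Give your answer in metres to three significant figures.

d_top ≈ 5.76 m

γ = 0.917 × 9.81 = 8.99577 kN/m³.
A = 2.8 × 1.9 = 5.32 m².
From F = γ·h_c·A, the centroid depth is h_c = 321/(8.99577 × 5.32) = 6.70741 m.
The centroid lies 1.9/2 = 0.95 m below the top edge, so the top edge sits at h_top = 6.70741 − 0.95 = 5.75741 m below the surface.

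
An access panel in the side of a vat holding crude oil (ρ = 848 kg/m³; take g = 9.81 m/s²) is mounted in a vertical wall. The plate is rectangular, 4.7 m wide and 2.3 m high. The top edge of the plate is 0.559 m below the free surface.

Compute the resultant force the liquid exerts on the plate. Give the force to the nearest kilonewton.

F ≈ 154 kN

γ = ρg = 848 × 9.81 / 1000 = 8.31888 kN/m³.
The centroid lies 2.3/2 = 1.15 m below the top edge, so the centroid depth is h_c = 0.559 + 1.15 = 1.709 m.
A = 4.7 × 2.3 = 10.81 m².
Resultant F = γ·h_c·A = 8.31888 × 1.709 × 10.81 = 153.685 kN.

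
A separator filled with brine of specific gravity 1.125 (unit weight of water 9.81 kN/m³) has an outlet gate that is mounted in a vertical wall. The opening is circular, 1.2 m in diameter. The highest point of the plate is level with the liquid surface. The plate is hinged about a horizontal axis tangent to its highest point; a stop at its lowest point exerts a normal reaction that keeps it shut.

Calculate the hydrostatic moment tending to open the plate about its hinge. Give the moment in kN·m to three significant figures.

γ = 1.125 × 9.81 = 11.03625 kN/m³.
The centroid is at the centre, 0.6 m below the top of the plate, so the centroid depth is h_c = 0.6 m.
A = π(0.6)² = 1.13097 m².
Resultant F = γ·h_c·A = 11.03625 × 0.6 × 1.13097 = 7.489 kN.
I_c = πr⁴/4 = π × 0.6⁴/4 = 0.101788 m⁴.
Centre of pressure: y_p = y_c + I_c/(y_c·A) = 0.6 + 0.101788/(0.6 × 1.13097) = 0.6 + 0.150001 = 0.750001 m along the plane.
The resultant acts 0.6 + 0.150001 = 0.750001 m (along the plate) below the hinge at the top edge, so the moment about the hinge is M = F × 0.750001 = 7.489 × 0.750001 = 5.61676 kN·m.

M ≈ 5.62 kN·m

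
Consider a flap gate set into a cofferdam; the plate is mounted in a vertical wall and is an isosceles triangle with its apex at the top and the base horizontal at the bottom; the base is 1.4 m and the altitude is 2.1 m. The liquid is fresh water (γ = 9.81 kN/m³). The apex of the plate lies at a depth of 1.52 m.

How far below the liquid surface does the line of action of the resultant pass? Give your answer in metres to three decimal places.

h_p = 3.004 m

γ = 9.81 kN/m³.
With the apex up, the centroid sits 2h/3 = 2 × 2.1/3 = 1.4 m below the apex, so the centroid depth is h_c = 1.52 + 1.4 = 2.92 m.
A = ½ × 1.4 × 2.1 = 1.47 m².
Resultant F = γ·h_c·A = 9.81 × 2.92 × 1.47 = 42.1084 kN.
I_c = b·h³/36 = 1.4 × 2.1³/36 = 0.36015 m⁴.
Centre of pressure: y_p = y_c + I_c/(y_c·A) = 2.92 + 0.36015/(2.92 × 1.47) = 2.92 + 0.0839041 = 3.0039 m along the plane.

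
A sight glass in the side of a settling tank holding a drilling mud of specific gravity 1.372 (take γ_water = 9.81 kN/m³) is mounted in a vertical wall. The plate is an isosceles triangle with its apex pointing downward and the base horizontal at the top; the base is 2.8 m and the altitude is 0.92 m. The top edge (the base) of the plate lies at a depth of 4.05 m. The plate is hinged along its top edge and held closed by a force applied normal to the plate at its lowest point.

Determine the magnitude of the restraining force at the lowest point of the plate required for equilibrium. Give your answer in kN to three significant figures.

γ = 1.372 × 9.81 = 13.45932 kN/m³.
With the apex down, the centroid sits h/3 = 0.92/3 = 0.306667 m below the base (the top edge), so the centroid depth is h_c = 4.05 + 0.306667 = 4.35667 m.
A = ½ × 2.8 × 0.92 = 1.288 m².
Resultant F = γ·h_c·A = 13.45932 × 4.35667 × 1.288 = 75.5255 kN.
I_c = b·h³/36 = 2.8 × 0.92³/36 = 0.0605646 m⁴.
Centre of pressure: y_p = y_c + I_c/(y_c·A) = 4.35667 + 0.0605646/(4.35667 × 1.288) = 4.35667 + 0.0107932 = 4.36746 m along the plane.
The resultant acts 0.306667 + 0.0107932 = 0.31746 m (along the plate) below the hinge at the top edge, so the moment about the hinge is M = F × 0.31746 = 75.5255 × 0.31746 = 23.9763 kN·m.
A normal force at the bottom, 0.92 m from the hinge, must supply this moment: P = 23.9763/0.92 = 26.0612 kN.

P ≈ 26.1 kN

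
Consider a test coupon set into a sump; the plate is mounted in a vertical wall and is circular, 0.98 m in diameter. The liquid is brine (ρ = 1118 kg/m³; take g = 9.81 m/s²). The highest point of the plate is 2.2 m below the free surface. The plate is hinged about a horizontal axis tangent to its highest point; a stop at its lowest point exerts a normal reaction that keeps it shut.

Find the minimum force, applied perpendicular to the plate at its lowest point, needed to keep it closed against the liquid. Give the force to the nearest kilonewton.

P ≈ 12 kN

γ = ρg = 1118 × 9.81 / 1000 = 10.96758 kN/m³.
The centroid is at the centre, 0.49 m below the top of the plate, so the centroid depth is h_c = 2.2 + 0.49 = 2.69 m.
A = π(0.49)² = 0.754296 m².
Resultant F = γ·h_c·A = 10.96758 × 2.69 × 0.754296 = 22.2538 kN.
I_c = πr⁴/4 = π × 0.49⁴/4 = 0.0452766 m⁴.
Centre of pressure: y_p = y_c + I_c/(y_c·A) = 2.69 + 0.0452766/(2.69 × 0.754296) = 2.69 + 0.0223141 = 2.71231 m along the plane.
The resultant acts 0.49 + 0.0223141 = 0.512314 m (along the plate) below the hinge at the top edge, so the moment about the hinge is M = F × 0.512314 = 22.2538 × 0.512314 = 11.4009 kN·m.
A normal force at the bottom, 0.98 m from the hinge, must supply this moment: P = 11.4009/0.98 = 11.6336 kN.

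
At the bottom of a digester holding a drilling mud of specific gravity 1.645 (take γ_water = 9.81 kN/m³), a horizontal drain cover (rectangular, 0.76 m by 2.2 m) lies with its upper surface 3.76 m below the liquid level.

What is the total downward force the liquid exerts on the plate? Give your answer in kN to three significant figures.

γ = 1.645 × 9.81 = 16.13745 kN/m³.
The plate is horizontal, so pressure is uniform at p = γ·h = 16.13745 × 3.76 = 60.6768 kN/m².
A = 0.76 × 2.2 = 1.672 m².
F = p·A = 60.6768 × 1.672 = 101.452 kN.

F ≈ 101 kN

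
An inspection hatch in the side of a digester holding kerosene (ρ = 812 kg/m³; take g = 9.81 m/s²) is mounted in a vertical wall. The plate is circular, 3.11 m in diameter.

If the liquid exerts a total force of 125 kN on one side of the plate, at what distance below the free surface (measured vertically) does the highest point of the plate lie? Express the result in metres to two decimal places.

γ = ρg = 812 × 9.81 / 1000 = 7.96572 kN/m³.
A = π(1.555)² = 7.59645 m².
From F = γ·h_c·A, the centroid depth is h_c = 125/(7.96572 × 7.59645) = 2.06573 m.
The centroid is at the centre, 1.555 m below the top of the plate, so the highest point sits at h_top = 2.06573 − 1.555 = 0.51073 m below the surface.

d_top ≈ 0.51 m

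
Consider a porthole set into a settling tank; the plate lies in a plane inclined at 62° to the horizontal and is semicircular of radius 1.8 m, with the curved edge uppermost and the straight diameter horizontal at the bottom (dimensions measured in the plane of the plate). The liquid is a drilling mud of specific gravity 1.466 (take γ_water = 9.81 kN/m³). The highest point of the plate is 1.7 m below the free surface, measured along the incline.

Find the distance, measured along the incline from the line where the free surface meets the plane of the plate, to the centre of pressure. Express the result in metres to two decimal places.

y_p = 2.82 m

γ = 1.466 × 9.81 = 14.38146 kN/m³.
Let θ = 62° be the plate's angle to the horizontal; measure y along the incline from where the plane meets the free surface. Vertical depth h = y·sinθ with sinθ = 0.882948.
The centroid lies 4r/(3π) = 0.763944 m above the diameter, so r − 4r/(3π) = 1.8 − 0.763944 = 1.03606 m below the topmost point, so y_c = 1.7 + 1.03606 = 2.73606 m and h_c = 2.73606 × 0.882948 = 2.4158 m.
A = πr²/2 = π × 1.8²/2 = 5.08938 m².
Resultant F = γ·h_c·A = 14.38146 × 2.4158 × 5.08938 = 176.819 kN.
I_c = (π/8 − 8/(9π))·r⁴ = 0.109757 × 1.8⁴ = 1.15219 m⁴.
Centre of pressure: y_p = y_c + I_c/(y_c·A) = 2.73606 + 1.15219/(2.73606 × 5.08938) = 2.73606 + 0.0827434 = 2.8188 m along the plane.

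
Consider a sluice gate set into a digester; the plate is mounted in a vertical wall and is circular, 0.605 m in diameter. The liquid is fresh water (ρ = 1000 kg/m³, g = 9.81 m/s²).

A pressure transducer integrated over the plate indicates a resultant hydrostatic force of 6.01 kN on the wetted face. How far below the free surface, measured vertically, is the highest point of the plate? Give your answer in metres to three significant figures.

d_top ≈ 1.83 m

γ = ρg = 1000 × 9.81 = 9810 N/m³ = 9.81 kN/m³.
A = π(0.3025)² = 0.287475 m².
From F = γ·h_c·A, the centroid depth is h_c = 6.01/(9.81 × 0.287475) = 2.13111 m.
The centroid is at the centre, 0.3025 m below the top of the plate, so the highest point sits at h_top = 2.13111 − 0.3025 = 1.82861 m below the surface.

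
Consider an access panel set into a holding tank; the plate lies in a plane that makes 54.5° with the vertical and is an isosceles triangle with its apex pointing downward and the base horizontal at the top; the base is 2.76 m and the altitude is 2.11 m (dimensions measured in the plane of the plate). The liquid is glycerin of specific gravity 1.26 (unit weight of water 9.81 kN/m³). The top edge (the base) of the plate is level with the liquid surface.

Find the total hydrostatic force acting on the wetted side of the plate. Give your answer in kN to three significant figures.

F ≈ 14.7 kN

γ = 1.26 × 9.81 = 12.3606 kN/m³.
The plate makes 54.5° with the vertical, i.e. θ = 90° − 54.5° = 35.5° to the horizontal. Measuring y along the incline from the free-surface line, vertical depth h = y·sinθ with sinθ = 0.580703.
With the apex down, the centroid sits h/3 = 2.11/3 = 0.703333 m below the base (the top edge), so y_c = 0.703333 m and h_c = 0.703333 × 0.580703 = 0.408428 m.
A = ½ × 2.76 × 2.11 = 2.9118 m².
Resultant F = γ·h_c·A = 12.3606 × 0.408428 × 2.9118 = 14.7 kN.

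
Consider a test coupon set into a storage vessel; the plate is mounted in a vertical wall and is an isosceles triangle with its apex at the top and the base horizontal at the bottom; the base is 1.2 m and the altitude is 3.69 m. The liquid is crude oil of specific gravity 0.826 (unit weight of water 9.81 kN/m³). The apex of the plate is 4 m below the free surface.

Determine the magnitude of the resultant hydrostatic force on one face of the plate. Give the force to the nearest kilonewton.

F ≈ 116 kN

γ = 0.826 × 9.81 = 8.10306 kN/m³.
With the apex up, the centroid sits 2h/3 = 2 × 3.69/3 = 2.46 m below the apex, so the centroid depth is h_c = 4 + 2.46 = 6.46 m.
A = ½ × 1.2 × 3.69 = 2.214 m².
Resultant F = γ·h_c·A = 8.10306 × 6.46 × 2.214 = 115.894 kN.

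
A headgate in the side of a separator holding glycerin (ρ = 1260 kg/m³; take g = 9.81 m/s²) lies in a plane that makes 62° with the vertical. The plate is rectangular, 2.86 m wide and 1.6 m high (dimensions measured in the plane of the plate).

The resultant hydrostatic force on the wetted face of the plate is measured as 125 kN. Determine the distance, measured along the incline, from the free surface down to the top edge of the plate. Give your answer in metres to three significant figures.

γ = ρg = 1260 × 9.81 / 1000 = 12.3606 kN/m³.
A = 2.86 × 1.6 = 4.576 m².
From F = γ·h_c·A, the centroid depth is h_c = 125/(12.3606 × 4.576) = 2.20996 m.
The plate makes 62° with the vertical, i.e. θ = 90° − 62° = 28° to the horizontal. Measuring y along the incline from the free-surface line, vertical depth h = y·sinθ with sinθ = 0.469472.
Along the incline, y_c = h_c/sinθ = 2.20996/0.469472 = 4.70733 m.
The centroid lies 1.6/2 = 0.8 m below the top edge, so the top edge sits at y_top = 4.70733 − 0.8 = 3.90733 m along the incline.

y_top ≈ 3.91 m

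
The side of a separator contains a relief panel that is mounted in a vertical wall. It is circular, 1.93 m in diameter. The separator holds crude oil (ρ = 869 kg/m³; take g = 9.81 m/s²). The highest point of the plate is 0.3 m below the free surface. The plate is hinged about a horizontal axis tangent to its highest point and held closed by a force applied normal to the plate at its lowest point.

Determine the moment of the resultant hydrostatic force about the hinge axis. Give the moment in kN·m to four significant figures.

M ≈ 36.25 kN·m

γ = ρg = 869 × 9.81 / 1000 = 8.52489 kN/m³.
The centroid is at the centre, 0.965 m below the top of the plate, so the centroid depth is h_c = 0.3 + 0.965 = 1.265 m.
A = π(0.965)² = 2.92553 m².
Resultant F = γ·h_c·A = 8.52489 × 1.265 × 2.92553 = 31.5489 kN.
I_c = πr⁴/4 = π × 0.965⁴/4 = 0.681082 m⁴.
Centre of pressure: y_p = y_c + I_c/(y_c·A) = 1.265 + 0.681082/(1.265 × 2.92553) = 1.265 + 0.184037 = 1.44904 m along the plane.
The resultant acts 0.965 + 0.184037 = 1.14904 m (along the plate) below the hinge at the top edge, so the moment about the hinge is M = F × 1.14904 = 31.5489 × 1.14904 = 36.2509 kN·m.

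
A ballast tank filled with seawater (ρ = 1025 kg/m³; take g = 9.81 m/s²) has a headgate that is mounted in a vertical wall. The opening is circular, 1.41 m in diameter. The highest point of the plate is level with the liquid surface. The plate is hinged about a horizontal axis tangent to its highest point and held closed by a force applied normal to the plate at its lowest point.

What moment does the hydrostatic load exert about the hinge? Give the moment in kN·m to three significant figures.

M ≈ 9.75 kN·m

γ = ρg = 1025 × 9.81 / 1000 = 10.05525 kN/m³.
The centroid is at the centre, 0.705 m below the top of the plate, so the centroid depth is h_c = 0.705 m.
A = π(0.705)² = 1.56145 m².
Resultant F = γ·h_c·A = 10.05525 × 0.705 × 1.56145 = 11.069 kN.
I_c = πr⁴/4 = π × 0.705⁴/4 = 0.19402 m⁴.
Centre of pressure: y_p = y_c + I_c/(y_c·A) = 0.705 + 0.19402/(0.705 × 1.56145) = 0.705 + 0.17625 = 0.88125 m along the plane.
The resultant acts 0.705 + 0.17625 = 0.88125 m (along the plate) below the hinge at the top edge, so the moment about the hinge is M = F × 0.88125 = 11.069 × 0.88125 = 9.75456 kN·m.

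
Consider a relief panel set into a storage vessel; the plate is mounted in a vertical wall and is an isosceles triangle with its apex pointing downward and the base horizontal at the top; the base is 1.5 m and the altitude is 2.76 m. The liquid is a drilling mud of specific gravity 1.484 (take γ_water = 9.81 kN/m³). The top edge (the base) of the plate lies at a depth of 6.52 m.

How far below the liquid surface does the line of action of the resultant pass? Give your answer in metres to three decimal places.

h_p = 7.497 m

γ = 1.484 × 9.81 = 14.55804 kN/m³.
With the apex down, the centroid sits h/3 = 2.76/3 = 0.92 m below the base (the top edge), so the centroid depth is h_c = 6.52 + 0.92 = 7.44 m.
A = ½ × 1.5 × 2.76 = 2.07 m².
Resultant F = γ·h_c·A = 14.55804 × 7.44 × 2.07 = 224.205 kN.
I_c = b·h³/36 = 1.5 × 2.76³/36 = 0.876024 m⁴.
Centre of pressure: y_p = y_c + I_c/(y_c·A) = 7.44 + 0.876024/(7.44 × 2.07) = 7.44 + 0.0568817 = 7.49688 m along the plane.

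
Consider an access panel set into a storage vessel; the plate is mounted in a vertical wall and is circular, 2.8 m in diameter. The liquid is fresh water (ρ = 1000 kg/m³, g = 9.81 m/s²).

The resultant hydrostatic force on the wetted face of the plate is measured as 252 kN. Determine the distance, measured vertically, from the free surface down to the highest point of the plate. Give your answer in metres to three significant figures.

γ = ρg = 1000 × 9.81 = 9810 N/m³ = 9.81 kN/m³.
A = π(1.4)² = 6.15752 m².
From F = γ·h_c·A, the centroid depth is h_c = 252/(9.81 × 6.15752) = 4.17182 m.
The centroid is at the centre, 1.4 m below the top of the plate, so the highest point sits at h_top = 4.17182 − 1.4 = 2.77182 m below the surface.

d_top ≈ 2.77 m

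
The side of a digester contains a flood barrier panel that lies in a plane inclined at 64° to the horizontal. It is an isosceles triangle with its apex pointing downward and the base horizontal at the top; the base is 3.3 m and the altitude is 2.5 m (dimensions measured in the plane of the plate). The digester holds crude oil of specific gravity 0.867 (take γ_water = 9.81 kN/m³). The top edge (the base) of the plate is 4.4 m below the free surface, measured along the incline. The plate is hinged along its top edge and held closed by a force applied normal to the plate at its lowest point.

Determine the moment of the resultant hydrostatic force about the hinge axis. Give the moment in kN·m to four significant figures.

γ = 0.867 × 9.81 = 8.50527 kN/m³.
Let θ = 64° be the plate's angle to the horizontal; measure y along the incline from where the plane meets the free surface. Vertical depth h = y·sinθ with sinθ = 0.898794.
With the apex down, the centroid sits h/3 = 2.5/3 = 0.833333 m below the base (the top edge), so y_c = 4.4 + 0.833333 = 5.23333 m and h_c = 5.23333 × 0.898794 = 4.70369 m.
A = ½ × 3.3 × 2.5 = 4.125 m².
Resultant F = γ·h_c·A = 8.50527 × 4.70369 × 4.125 = 165.025 kN.
I_c = b·h³/36 = 3.3 × 2.5³/36 = 1.43229 m⁴.
Centre of pressure: y_p = y_c + I_c/(y_c·A) = 5.23333 + 1.43229/(5.23333 × 4.125) = 5.23333 + 0.0663482 = 5.29968 m along the plane.
The resultant acts 0.833333 + 0.0663482 = 0.899681 m (along the plate) below the hinge at the top edge, so the moment about the hinge is M = F × 0.899681 = 165.025 × 0.899681 = 148.47 kN·m.

M ≈ 148.5 kN·m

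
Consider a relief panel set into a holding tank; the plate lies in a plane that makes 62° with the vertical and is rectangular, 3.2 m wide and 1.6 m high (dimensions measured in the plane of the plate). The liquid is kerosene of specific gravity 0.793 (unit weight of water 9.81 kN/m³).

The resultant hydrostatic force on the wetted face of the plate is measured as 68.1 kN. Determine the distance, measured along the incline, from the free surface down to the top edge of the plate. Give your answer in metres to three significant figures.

y_top ≈ 2.84 m

γ = 0.793 × 9.81 = 7.77933 kN/m³.
A = 3.2 × 1.6 = 5.12 m².
From F = γ·h_c·A, the centroid depth is h_c = 68.1/(7.77933 × 5.12) = 1.70976 m.
The plate makes 62° with the vertical, i.e. θ = 90° − 62° = 28° to the horizontal. Measuring y along the incline from the free-surface line, vertical depth h = y·sinθ with sinθ = 0.469472.
Along the incline, y_c = h_c/sinθ = 1.70976/0.469472 = 3.64188 m.
The centroid lies 1.6/2 = 0.8 m below the top edge, so the top edge sits at y_top = 3.64188 − 0.8 = 2.84188 m along the incline.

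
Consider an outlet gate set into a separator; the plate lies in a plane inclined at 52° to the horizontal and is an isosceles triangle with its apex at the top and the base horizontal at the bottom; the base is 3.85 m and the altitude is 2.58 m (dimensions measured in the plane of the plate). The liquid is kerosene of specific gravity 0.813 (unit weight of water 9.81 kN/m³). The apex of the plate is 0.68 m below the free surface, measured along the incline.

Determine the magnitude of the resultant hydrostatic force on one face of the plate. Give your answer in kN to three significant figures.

γ = 0.813 × 9.81 = 7.97553 kN/m³.
Let θ = 52° be the plate's angle to the horizontal; measure y along the incline from where the plane meets the free surface. Vertical depth h = y·sinθ with sinθ = 0.788011.
With the apex up, the centroid sits 2h/3 = 2 × 2.58/3 = 1.72 m below the apex, so y_c = 0.68 + 1.72 = 2.4 m and h_c = 2.4 × 0.788011 = 1.89123 m.
A = ½ × 3.85 × 2.58 = 4.9665 m².
Resultant F = γ·h_c·A = 7.97553 × 1.89123 × 4.9665 = 74.9125 kN.

F ≈ 74.9 kN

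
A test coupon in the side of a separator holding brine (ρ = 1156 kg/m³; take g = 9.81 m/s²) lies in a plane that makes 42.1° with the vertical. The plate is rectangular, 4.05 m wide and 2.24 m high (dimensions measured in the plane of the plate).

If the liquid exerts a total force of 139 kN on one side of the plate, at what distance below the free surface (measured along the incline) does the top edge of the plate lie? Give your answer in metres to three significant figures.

y_top ≈ 0.701 m

γ = ρg = 1156 × 9.81 / 1000 = 11.34036 kN/m³.
A = 4.05 × 2.24 = 9.072 m².
From F = γ·h_c·A, the centroid depth is h_c = 139/(11.34036 × 9.072) = 1.35109 m.
The plate makes 42.1° with the vertical, i.e. θ = 90° − 42.1° = 47.9° to the horizontal. Measuring y along the incline from the free-surface line, vertical depth h = y·sinθ with sinθ = 0.741976.
Along the incline, y_c = h_c/sinθ = 1.35109/0.741976 = 1.82093 m.
The centroid lies 2.24/2 = 1.12 m below the top edge, so the top edge sits at y_top = 1.82093 − 1.12 = 0.70093 m along the incline.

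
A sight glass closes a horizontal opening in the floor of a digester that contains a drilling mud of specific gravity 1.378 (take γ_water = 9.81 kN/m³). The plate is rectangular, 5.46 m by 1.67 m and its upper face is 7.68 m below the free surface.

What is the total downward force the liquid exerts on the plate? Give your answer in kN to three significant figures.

γ = 1.378 × 9.81 = 13.51818 kN/m³.
The plate is horizontal, so pressure is uniform at p = γ·h = 13.51818 × 7.68 = 103.82 kN/m².
A = 5.46 × 1.67 = 9.1182 m².
F = p·A = 103.82 × 9.1182 = 946.652 kN.

F ≈ 947 kN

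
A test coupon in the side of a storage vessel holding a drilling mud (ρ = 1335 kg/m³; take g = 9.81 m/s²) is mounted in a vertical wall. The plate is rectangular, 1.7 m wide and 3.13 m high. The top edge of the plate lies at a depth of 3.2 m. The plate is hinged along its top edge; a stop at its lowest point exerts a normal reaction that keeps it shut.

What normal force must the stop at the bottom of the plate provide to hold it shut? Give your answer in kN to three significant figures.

γ = ρg = 1335 × 9.81 / 1000 = 13.09635 kN/m³.
The centroid lies 3.13/2 = 1.565 m below the top edge, so the centroid depth is h_c = 3.2 + 1.565 = 4.765 m.
A = 1.7 × 3.13 = 5.321 m².
Resultant F = γ·h_c·A = 13.09635 × 4.765 × 5.321 = 332.052 kN.
I_c = b·h³/12 = 1.7 × 3.13³/12 = 4.34411 m⁴.
Centre of pressure: y_p = y_c + I_c/(y_c·A) = 4.765 + 4.34411/(4.765 × 5.321) = 4.765 + 0.171334 = 4.93633 m along the plane.
The resultant acts 1.565 + 0.171334 = 1.73633 m (along the plate) below the hinge at the top edge, so the moment about the hinge is M = F × 1.73633 = 332.052 × 1.73633 = 576.552 kN·m.
A normal force at the bottom, 3.13 m from the hinge, must supply this moment: P = 576.552/3.13 = 184.202 kN.

P ≈ 184 kN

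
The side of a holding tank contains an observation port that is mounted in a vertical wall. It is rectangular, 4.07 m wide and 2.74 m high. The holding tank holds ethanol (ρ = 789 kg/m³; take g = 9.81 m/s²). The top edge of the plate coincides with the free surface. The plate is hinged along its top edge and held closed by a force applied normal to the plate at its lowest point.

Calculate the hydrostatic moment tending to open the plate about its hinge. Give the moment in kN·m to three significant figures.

M ≈ 216 kN·m

γ = ρg = 789 × 9.81 / 1000 = 7.74009 kN/m³.
The centroid lies 2.74/2 = 1.37 m below the top edge, so the centroid depth is h_c = 1.37 m.
A = 4.07 × 2.74 = 11.1518 m².
Resultant F = γ·h_c·A = 7.74009 × 1.37 × 11.1518 = 118.253 kN.
I_c = b·h³/12 = 4.07 × 2.74³/12 = 6.97694 m⁴.
Centre of pressure: y_p = y_c + I_c/(y_c·A) = 1.37 + 6.97694/(1.37 × 11.1518) = 1.37 + 0.456667 = 1.82667 m along the plane.
The resultant acts 1.37 + 0.456667 = 1.82667 m (along the plate) below the hinge at the top edge, so the moment about the hinge is M = F × 1.82667 = 118.253 × 1.82667 = 216.009 kN·m.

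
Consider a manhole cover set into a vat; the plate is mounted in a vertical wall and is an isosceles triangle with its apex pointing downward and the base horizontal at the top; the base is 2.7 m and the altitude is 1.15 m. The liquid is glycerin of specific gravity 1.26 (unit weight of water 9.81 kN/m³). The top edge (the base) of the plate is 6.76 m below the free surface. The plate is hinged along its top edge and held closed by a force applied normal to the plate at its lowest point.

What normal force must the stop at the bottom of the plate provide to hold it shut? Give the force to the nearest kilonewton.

γ = 1.26 × 9.81 = 12.3606 kN/m³.
With the apex down, the centroid sits h/3 = 1.15/3 = 0.383333 m below the base (the top edge), so the centroid depth is h_c = 6.76 + 0.383333 = 7.14333 m.
A = ½ × 2.7 × 1.15 = 1.5525 m².
Resultant F = γ·h_c·A = 12.3606 × 7.14333 × 1.5525 = 137.079 kN.
I_c = b·h³/36 = 2.7 × 1.15³/36 = 0.114066 m⁴.
Centre of pressure: y_p = y_c + I_c/(y_c·A) = 7.14333 + 0.114066/(7.14333 × 1.5525) = 7.14333 + 0.0102855 = 7.15362 m along the plane.
The resultant acts 0.383333 + 0.0102855 = 0.393618 m (along the plate) below the hinge at the top edge, so the moment about the hinge is M = F × 0.393618 = 137.079 × 0.393618 = 53.9568 kN·m.
A normal force at the bottom, 1.15 m from the hinge, must supply this moment: P = 53.9568/1.15 = 46.919 kN.

P ≈ 47 kN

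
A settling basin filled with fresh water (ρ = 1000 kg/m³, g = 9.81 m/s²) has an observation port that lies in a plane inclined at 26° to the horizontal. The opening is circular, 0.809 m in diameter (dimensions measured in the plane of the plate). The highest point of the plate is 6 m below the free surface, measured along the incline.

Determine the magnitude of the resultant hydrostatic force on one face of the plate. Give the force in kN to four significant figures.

γ = ρg = 1000 × 9.81 = 9810 N/m³ = 9.81 kN/m³.
Let θ = 26° be the plate's angle to the horizontal; measure y along the incline from where the plane meets the free surface. Vertical depth h = y·sinθ with sinθ = 0.438371.
The centroid is at the centre, 0.4045 m below the top of the plate, so y_c = 6 + 0.4045 = 6.4045 m and h_c = 6.4045 × 0.438371 = 2.80755 m.
A = π(0.4045)² = 0.514028 m².
Resultant F = γ·h_c·A = 9.81 × 2.80755 × 0.514028 = 14.1574 kN.

F ≈ 14.16 kN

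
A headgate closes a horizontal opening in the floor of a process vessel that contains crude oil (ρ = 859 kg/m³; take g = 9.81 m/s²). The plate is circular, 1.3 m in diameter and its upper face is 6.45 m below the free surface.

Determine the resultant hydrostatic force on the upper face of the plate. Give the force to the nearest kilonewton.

γ = ρg = 859 × 9.81 / 1000 = 8.42679 kN/m³.
The plate is horizontal, so pressure is uniform at p = γ·h = 8.42679 × 6.45 = 54.3528 kN/m².
A = π(0.65)² = 1.32732 m².
F = p·A = 54.3528 × 1.32732 = 72.1436 kN.

F ≈ 72 kN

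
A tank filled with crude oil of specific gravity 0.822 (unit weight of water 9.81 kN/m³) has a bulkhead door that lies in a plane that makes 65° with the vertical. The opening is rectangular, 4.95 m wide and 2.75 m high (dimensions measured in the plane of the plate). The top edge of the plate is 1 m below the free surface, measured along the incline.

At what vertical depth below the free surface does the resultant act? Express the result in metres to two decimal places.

γ = 0.822 × 9.81 = 8.06382 kN/m³.
The plate makes 65° with the vertical, i.e. θ = 90° − 65° = 25° to the horizontal. Measuring y along the incline from the free-surface line, vertical depth h = y·sinθ with sinθ = 0.422618.
The centroid lies 2.75/2 = 1.375 m below the top edge, so y_c = 1 + 1.375 = 2.375 m and h_c = 2.375 × 0.422618 = 1.00372 m.
A = 4.95 × 2.75 = 13.6125 m².
Resultant F = γ·h_c·A = 8.06382 × 1.00372 × 13.6125 = 110.177 kN.
I_c = b·h³/12 = 4.95 × 2.75³/12 = 8.57871 m⁴.
Centre of pressure: y_p = y_c + I_c/(y_c·A) = 2.375 + 8.57871/(2.375 × 13.6125) = 2.375 + 0.265351 = 2.64035 m along the plane.
Vertically, h_p = y_p·sinθ = 2.64035 × 0.422618 = 1.11586 m.

h_p = 1.12 m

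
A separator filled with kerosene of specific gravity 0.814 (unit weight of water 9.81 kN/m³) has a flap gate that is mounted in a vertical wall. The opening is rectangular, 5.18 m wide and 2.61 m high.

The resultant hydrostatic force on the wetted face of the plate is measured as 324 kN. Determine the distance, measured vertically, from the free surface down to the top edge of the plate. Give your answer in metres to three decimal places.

d_top ≈ 1.696 m

γ = 0.814 × 9.81 = 7.98534 kN/m³.
A = 5.18 × 2.61 = 13.5198 m².
From F = γ·h_c·A, the centroid depth is h_c = 324/(7.98534 × 13.5198) = 3.00111 m.
The centroid lies 2.61/2 = 1.305 m below the top edge, so the top edge sits at h_top = 3.00111 − 1.305 = 1.69611 m below the surface.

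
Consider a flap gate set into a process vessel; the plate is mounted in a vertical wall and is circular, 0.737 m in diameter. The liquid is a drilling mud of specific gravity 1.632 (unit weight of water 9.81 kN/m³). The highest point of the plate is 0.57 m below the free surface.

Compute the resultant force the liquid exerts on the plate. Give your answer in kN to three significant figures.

γ = 1.632 × 9.81 = 16.00992 kN/m³.
The centroid is at the centre, 0.3685 m below the top of the plate, so the centroid depth is h_c = 0.57 + 0.3685 = 0.9385 m.
A = π(0.3685)² = 0.426604 m².
Resultant F = γ·h_c·A = 16.00992 × 0.9385 × 0.426604 = 6.40986 kN.

F ≈ 6.41 kN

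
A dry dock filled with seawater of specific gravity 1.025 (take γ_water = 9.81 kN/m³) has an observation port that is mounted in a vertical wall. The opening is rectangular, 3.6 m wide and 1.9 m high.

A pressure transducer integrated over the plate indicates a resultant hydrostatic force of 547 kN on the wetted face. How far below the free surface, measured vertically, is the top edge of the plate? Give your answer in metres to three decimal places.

γ = 1.025 × 9.81 = 10.05525 kN/m³.
A = 3.6 × 1.9 = 6.84 m².
From F = γ·h_c·A, the centroid depth is h_c = 547/(10.05525 × 6.84) = 7.95313 m.
The centroid lies 1.9/2 = 0.95 m below the top edge, so the top edge sits at h_top = 7.95313 − 0.95 = 7.00313 m below the surface.

d_top ≈ 7.003 m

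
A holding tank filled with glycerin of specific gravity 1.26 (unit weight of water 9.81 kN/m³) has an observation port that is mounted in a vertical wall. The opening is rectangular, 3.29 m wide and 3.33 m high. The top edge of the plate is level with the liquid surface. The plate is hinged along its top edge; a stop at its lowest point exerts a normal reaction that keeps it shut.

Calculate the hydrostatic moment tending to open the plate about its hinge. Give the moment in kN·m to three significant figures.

M ≈ 501 kN·m

γ = 1.26 × 9.81 = 12.3606 kN/m³.
The centroid lies 3.33/2 = 1.665 m below the top edge, so the centroid depth is h_c = 1.665 m.
A = 3.29 × 3.33 = 10.9557 m².
Resultant F = γ·h_c·A = 12.3606 × 1.665 × 10.9557 = 225.473 kN.
I_c = b·h³/12 = 3.29 × 3.33³/12 = 10.1239 m⁴.
Centre of pressure: y_p = y_c + I_c/(y_c·A) = 1.665 + 10.1239/(1.665 × 10.9557) = 1.665 + 0.555001 = 2.22 m along the plane.
The resultant acts 1.665 + 0.555001 = 2.22 m (along the plate) below the hinge at the top edge, so the moment about the hinge is M = F × 2.22 = 225.473 × 2.22 = 500.55 kN·m.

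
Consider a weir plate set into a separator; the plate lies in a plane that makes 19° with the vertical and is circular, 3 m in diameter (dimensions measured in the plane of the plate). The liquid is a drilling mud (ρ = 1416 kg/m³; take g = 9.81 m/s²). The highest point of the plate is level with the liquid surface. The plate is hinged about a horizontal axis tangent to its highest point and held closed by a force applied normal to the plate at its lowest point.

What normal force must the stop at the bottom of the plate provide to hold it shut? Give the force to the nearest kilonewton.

P ≈ 87 kN

γ = ρg = 1416 × 9.81 / 1000 = 13.89096 kN/m³.
The plate makes 19° with the vertical, i.e. θ = 90° − 19° = 71° to the horizontal. Measuring y along the incline from the free-surface line, vertical depth h = y·sinθ with sinθ = 0.945519.
The centroid is at the centre, 1.5 m below the top of the plate, so y_c = 1.5 m and h_c = 1.5 × 0.945519 = 1.41828 m.
A = π(1.5)² = 7.06858 m².
Resultant F = γ·h_c·A = 13.89096 × 1.41828 × 7.06858 = 139.26 kN.
I_c = πr⁴/4 = π × 1.5⁴/4 = 3.97608 m⁴.
Centre of pressure: y_p = y_c + I_c/(y_c·A) = 1.5 + 3.97608/(1.5 × 7.06858) = 1.5 + 0.375 = 1.875 m along the plane.
The resultant acts 1.5 + 0.375 = 1.875 m (along the plate) below the hinge at the top edge, so the moment about the hinge is M = F × 1.875 = 139.26 × 1.875 = 261.112 kN·m.
A normal force at the bottom, 3 m from the hinge, must supply this moment: P = 261.112/3 = 87.0373 kN.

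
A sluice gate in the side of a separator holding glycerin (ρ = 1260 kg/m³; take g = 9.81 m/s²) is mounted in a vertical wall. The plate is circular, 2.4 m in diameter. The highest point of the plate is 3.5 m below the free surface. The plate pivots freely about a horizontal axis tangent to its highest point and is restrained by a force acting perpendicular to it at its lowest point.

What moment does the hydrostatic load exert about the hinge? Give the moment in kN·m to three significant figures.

M ≈ 336 kN·m

γ = ρg = 1260 × 9.81 / 1000 = 12.3606 kN/m³.
The centroid is at the centre, 1.2 m below the top of the plate, so the centroid depth is h_c = 3.5 + 1.2 = 4.7 m.
A = π(1.2)² = 4.52389 m².
Resultant F = γ·h_c·A = 12.3606 × 4.7 × 4.52389 = 262.815 kN.
I_c = πr⁴/4 = π × 1.2⁴/4 = 1.6286 m⁴.
Centre of pressure: y_p = y_c + I_c/(y_c·A) = 4.7 + 1.6286/(4.7 × 4.52389) = 4.7 + 0.0765957 = 4.7766 m along the plane.
The resultant acts 1.2 + 0.0765957 = 1.2766 m (along the plate) below the hinge at the top edge, so the moment about the hinge is M = F × 1.2766 = 262.815 × 1.2766 = 335.51 kN·m.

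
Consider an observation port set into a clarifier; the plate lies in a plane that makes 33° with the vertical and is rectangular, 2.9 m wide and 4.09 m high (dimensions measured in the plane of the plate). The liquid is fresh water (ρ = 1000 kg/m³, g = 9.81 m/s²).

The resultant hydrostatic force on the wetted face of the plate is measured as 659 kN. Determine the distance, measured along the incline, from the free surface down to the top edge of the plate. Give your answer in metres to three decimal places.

y_top ≈ 4.708 m

γ = ρg = 1000 × 9.81 = 9810 N/m³ = 9.81 kN/m³.
A = 2.9 × 4.09 = 11.861 m².
From F = γ·h_c·A, the centroid depth is h_c = 659/(9.81 × 11.861) = 5.66363 m.
The plate makes 33° with the vertical, i.e. θ = 90° − 33° = 57° to the horizontal. Measuring y along the incline from the free-surface line, vertical depth h = y·sinθ with sinθ = 0.838671.
Along the incline, y_c = h_c/sinθ = 5.66363/0.838671 = 6.7531 m.
The centroid lies 4.09/2 = 2.045 m below the top edge, so the top edge sits at y_top = 6.7531 − 2.045 = 4.7081 m along the incline.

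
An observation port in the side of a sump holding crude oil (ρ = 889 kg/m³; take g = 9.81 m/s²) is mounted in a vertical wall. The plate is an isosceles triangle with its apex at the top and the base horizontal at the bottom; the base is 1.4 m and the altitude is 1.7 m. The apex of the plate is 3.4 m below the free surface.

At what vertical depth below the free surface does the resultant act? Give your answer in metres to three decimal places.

γ = ρg = 889 × 9.81 / 1000 = 8.72109 kN/m³.
With the apex up, the centroid sits 2h/3 = 2 × 1.7/3 = 1.13333 m below the apex, so the centroid depth is h_c = 3.4 + 1.13333 = 4.53333 m.
A = ½ × 1.4 × 1.7 = 1.19 m².
Resultant F = γ·h_c·A = 8.72109 × 4.53333 × 1.19 = 47.0473 kN.
I_c = b·h³/36 = 1.4 × 1.7³/36 = 0.191061 m⁴.
Centre of pressure: y_p = y_c + I_c/(y_c·A) = 4.53333 + 0.191061/(4.53333 × 1.19) = 4.53333 + 0.0354167 = 4.56875 m along the plane.

h_p = 4.569 m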